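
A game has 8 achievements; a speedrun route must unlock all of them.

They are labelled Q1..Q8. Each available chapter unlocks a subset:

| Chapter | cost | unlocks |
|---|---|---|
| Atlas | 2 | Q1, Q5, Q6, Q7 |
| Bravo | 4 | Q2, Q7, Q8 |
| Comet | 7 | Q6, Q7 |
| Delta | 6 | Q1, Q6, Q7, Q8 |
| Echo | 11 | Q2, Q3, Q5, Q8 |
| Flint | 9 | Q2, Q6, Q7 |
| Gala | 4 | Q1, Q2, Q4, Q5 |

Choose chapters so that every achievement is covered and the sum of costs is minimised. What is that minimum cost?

17

Atlas, Echo, Gala together cover every achievement (Atlas ∪ Echo ∪ Gala = {Q1, Q2, Q3, Q4, Q5, Q6, Q7, Q8}); total cost 2 + 11 + 4 = 17.
The greedy pick Atlas, Bravo, Gala, Echo costs 21; no covering selection beats 17.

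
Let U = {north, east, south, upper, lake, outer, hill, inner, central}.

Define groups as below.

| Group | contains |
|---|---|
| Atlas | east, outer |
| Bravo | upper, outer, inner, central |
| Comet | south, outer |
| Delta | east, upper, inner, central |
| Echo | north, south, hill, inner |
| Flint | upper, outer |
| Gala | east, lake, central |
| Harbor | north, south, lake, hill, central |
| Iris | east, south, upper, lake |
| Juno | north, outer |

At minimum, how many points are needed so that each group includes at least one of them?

The 3 points {lake, outer, inner} hit every group.
The groups Echo, Flint, Gala are pairwise disjoint, so any hitting set needs a separate point for each — at least 3. Hence 3 is optimal.

3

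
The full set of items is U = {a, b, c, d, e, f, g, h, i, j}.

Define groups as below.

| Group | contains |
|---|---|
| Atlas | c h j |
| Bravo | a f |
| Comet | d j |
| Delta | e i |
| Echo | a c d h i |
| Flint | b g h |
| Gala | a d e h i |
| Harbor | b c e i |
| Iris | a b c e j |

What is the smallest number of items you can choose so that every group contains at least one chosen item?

Take T = {f, h, i, j}. Each listed group contains at least one of these, so T is a hitting set of size 4.
The groups Bravo, Comet, Delta, Flint are pairwise disjoint, so any hitting set needs a separate item for each — at least 4. Hence 4 is optimal.

4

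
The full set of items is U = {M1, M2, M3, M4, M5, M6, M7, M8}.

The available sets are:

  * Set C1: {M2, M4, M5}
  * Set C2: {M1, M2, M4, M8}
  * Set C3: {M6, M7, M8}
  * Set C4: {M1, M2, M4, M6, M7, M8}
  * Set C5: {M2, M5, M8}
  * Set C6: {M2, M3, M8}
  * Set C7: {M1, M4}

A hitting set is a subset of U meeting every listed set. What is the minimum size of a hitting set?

H = {M4, M8} meets every set (each contains at least one member of H), and |H| = 2.
The sets C3, C7 are pairwise disjoint, so any hitting set needs a separate item for each — at least 2. Hence 2 is optimal.

2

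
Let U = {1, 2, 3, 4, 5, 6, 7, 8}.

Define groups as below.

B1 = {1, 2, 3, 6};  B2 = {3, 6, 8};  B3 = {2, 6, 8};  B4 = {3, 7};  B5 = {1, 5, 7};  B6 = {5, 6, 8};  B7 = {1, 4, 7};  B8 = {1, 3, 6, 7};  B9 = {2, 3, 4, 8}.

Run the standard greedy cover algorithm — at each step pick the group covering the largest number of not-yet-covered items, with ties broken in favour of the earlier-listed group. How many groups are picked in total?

Greedy: pick B1 (covers 4 new) → pick B5 (covers 2 new) → pick B9 (covers 2 new). Total picks: 3.

3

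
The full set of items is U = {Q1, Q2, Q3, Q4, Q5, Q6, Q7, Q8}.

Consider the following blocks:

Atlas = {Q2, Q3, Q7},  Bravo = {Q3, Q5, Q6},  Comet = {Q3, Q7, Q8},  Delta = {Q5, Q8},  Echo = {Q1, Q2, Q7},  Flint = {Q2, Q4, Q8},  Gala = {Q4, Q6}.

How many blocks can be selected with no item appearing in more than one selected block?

Delta, Echo, Gala are pairwise disjoint (Delta={Q5,Q8}; Echo={Q1,Q2,Q7}; Gala={Q4,Q6}).
Every remaining block overlaps one of these, and no 4 of the listed blocks are pairwise disjoint, so 3 is the maximum.

3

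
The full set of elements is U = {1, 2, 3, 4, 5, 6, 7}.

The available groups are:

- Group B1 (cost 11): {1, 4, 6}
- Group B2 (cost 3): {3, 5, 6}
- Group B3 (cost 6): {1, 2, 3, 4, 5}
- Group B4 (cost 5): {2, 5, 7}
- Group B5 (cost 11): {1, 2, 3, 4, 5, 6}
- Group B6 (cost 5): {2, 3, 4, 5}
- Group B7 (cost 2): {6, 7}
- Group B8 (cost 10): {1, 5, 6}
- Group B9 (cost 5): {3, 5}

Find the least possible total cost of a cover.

8

B3, B7 together cover every element (B3 ∪ B7 = {1, 2, 3, 4, 5, 6, 7}); total cost 6 + 2 = 8.
The greedy pick B2, B3, B7 costs 11; no covering selection beats 8.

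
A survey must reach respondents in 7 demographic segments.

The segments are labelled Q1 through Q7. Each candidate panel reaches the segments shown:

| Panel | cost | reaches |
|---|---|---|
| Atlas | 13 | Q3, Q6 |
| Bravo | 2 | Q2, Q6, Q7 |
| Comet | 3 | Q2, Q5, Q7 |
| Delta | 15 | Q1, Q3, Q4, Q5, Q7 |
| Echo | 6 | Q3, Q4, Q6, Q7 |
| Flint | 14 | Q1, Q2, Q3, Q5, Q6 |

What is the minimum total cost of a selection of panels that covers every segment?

17

Bravo, Delta together cover every segment (Bravo ∪ Delta = {Q1, Q2, Q3, Q4, Q5, Q6, Q7}); total cost 2 + 15 = 17.
The greedy pick Bravo, Comet, Echo, Flint costs 25; no covering selection beats 17.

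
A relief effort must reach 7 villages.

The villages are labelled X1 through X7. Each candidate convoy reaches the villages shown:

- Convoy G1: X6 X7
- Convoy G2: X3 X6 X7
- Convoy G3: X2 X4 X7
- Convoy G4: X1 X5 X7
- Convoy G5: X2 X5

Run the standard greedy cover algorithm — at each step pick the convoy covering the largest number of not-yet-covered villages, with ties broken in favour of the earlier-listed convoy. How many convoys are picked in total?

Greedy: pick G2 (covers 3 new) → pick G3 (covers 2 new) → pick G4 (covers 2 new). Total picks: 3.

3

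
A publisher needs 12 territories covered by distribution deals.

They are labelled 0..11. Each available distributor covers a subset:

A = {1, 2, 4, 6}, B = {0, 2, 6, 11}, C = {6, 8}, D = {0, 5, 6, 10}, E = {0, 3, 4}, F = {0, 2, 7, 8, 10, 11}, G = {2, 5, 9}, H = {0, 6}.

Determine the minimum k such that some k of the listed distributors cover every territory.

4

Take {A, E, F, G}. Their union is {0, 1, 2, 3, 4, 5, 6, 7, 8, 9, 10, 11}, which is all 12 territories.
No 3 of the 8 distributors cover everything (all 56 combinations miss at least one territory), so 4 is optimal.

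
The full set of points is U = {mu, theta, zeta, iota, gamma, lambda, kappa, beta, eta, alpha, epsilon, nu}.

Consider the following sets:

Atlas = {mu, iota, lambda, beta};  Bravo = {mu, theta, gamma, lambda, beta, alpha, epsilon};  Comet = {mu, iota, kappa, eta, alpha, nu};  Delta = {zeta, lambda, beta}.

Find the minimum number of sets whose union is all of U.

3

Bravo, Comet, and Delta cover everything between them: the union {mu, theta, zeta, iota, gamma, lambda, kappa, beta, eta, alpha, epsilon, nu} is all of U.
Only Bravo contains theta, so Bravo is forced; the remaining 5 points need at least 2 more sets (each remaining set adds at most 4) — so at least 3 sets are needed, and 3 is optimal.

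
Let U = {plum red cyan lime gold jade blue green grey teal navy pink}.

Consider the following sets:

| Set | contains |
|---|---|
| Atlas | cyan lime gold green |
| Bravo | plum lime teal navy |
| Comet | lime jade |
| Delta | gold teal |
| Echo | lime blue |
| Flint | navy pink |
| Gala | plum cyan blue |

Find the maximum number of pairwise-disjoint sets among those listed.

4

Comet, Delta, Flint, Gala are pairwise disjoint (Comet={lime,jade}; Delta={gold,teal}; Flint={navy,pink}; Gala={plum,cyan,blue}).
Every remaining set overlaps one of these, and no 5 of the listed sets are pairwise disjoint, so 4 is the maximum.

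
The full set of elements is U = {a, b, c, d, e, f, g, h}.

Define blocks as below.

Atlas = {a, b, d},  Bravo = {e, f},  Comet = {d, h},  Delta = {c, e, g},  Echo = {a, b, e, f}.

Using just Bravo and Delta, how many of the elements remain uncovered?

Union of Bravo, Delta = {c, e, f, g}.
Not covered: a, b, d, h — 4 elements.

4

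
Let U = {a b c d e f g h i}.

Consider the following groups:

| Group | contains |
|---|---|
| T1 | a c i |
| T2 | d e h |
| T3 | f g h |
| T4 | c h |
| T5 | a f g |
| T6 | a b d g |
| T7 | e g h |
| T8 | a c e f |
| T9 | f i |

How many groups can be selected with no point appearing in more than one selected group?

3

T4, T6, T9 are pairwise disjoint (T4={c,h}; T6={a,b,d,g}; T9={f,i}).
Every remaining group overlaps one of these, and no 4 of the listed groups are pairwise disjoint, so 3 is the maximum.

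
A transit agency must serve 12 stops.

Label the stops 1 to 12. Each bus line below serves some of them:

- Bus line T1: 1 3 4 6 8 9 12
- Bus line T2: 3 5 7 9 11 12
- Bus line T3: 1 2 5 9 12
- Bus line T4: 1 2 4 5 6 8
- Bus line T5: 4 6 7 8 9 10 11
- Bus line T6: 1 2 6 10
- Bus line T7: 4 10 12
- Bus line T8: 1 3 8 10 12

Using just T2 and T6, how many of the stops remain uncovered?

Union of T2, T6 = {1, 2, 3, 5, 6, 7, 9, 10, 11, 12}.
Not covered: 4, 8 — 2 stops.

2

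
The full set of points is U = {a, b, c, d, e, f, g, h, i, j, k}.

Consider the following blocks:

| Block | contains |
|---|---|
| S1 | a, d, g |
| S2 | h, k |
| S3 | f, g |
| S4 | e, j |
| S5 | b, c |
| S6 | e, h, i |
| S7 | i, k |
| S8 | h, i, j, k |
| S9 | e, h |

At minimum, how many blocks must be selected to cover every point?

S1 and S3 and S5 and S6 and S8 together: S1 ∪ S3 ∪ S5 ∪ S6 ∪ S8 = {a, b, c, d, e, f, g, h, i, j, k} — every point is covered.
No 4 of the 9 blocks cover everything (all 126 combinations miss at least one point), so 5 is optimal.

5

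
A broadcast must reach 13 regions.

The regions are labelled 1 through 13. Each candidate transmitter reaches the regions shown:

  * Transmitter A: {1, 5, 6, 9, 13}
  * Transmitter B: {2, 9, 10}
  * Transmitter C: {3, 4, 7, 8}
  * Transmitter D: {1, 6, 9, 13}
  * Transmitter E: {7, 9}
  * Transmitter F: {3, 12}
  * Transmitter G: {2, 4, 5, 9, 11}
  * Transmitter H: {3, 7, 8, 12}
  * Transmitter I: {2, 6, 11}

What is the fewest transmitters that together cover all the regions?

4

A and B and G and H together: A ∪ B ∪ G ∪ H = {1, 2, 3, 4, 5, 6, 7, 8, 9, 10, 11, 12, 13} — every region is covered.
Only B contains 10, so B is forced; the remaining 10 regions need at least 3 more transmitters (each remaining transmitter adds at most 4) — so at least 4 transmitters are needed, and 4 is optimal.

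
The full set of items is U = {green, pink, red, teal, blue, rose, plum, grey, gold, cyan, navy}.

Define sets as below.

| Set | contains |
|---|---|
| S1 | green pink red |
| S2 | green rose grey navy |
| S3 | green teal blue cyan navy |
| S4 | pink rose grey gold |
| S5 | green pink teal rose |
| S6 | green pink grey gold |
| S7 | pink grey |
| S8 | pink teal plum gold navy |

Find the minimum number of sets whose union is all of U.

Take {S1, S3, S4, S8}. Their union is {green, pink, red, teal, blue, rose, plum, grey, gold, cyan, navy}, which is all 11 items.
No 3 of the 8 sets cover everything (all 56 combinations miss at least one item), so 4 is optimal.

4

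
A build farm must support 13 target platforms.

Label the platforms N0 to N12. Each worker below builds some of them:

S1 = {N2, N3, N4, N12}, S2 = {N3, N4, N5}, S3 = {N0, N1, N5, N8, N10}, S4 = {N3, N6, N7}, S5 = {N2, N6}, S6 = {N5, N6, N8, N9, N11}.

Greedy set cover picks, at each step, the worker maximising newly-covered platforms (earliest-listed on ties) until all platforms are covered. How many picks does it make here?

4

Greedy: pick S3 (covers 5 new) → pick S1 (covers 4 new) → pick S6 (covers 3 new) → pick S4 (covers 1 new). Total picks: 4.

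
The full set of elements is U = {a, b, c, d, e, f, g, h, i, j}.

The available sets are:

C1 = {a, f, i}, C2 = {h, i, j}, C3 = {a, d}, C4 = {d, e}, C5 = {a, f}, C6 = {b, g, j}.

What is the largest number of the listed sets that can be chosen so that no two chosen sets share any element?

3

C4, C5, C6 are pairwise disjoint (C4={d,e}; C5={a,f}; C6={b,g,j}).
Every remaining set overlaps one of these, and no 4 of the listed sets are pairwise disjoint, so 3 is the maximum.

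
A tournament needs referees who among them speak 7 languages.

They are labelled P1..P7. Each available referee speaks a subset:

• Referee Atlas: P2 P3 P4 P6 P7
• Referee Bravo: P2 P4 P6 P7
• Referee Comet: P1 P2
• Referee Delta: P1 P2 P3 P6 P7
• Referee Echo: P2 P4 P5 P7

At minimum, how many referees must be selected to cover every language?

2

Take {Delta, Echo}. Their union is {P1, P2, P3, P4, P5, P6, P7}, which is all 7 languages.
No single referee has all 7 languages (the largest, Atlas, has 5), so 2 is optimal.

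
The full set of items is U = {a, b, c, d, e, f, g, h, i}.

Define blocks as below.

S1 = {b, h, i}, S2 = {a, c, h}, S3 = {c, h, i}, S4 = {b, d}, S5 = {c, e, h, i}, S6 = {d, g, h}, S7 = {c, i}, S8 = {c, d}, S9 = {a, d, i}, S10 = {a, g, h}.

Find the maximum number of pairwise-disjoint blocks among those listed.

3

S4, S7, S10 are pairwise disjoint (S4={b,d}; S7={c,i}; S10={a,g,h}).
Every remaining block overlaps one of these, and no 4 of the listed blocks are pairwise disjoint, so 3 is the maximum.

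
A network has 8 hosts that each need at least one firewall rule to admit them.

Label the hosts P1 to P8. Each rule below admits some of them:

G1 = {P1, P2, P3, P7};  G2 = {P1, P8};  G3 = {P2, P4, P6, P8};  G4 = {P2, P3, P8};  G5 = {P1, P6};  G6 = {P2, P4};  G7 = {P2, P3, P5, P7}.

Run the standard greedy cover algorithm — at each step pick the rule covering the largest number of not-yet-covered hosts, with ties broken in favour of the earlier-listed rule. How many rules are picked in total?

3

Greedy: pick G1 (covers 4 new) → pick G3 (covers 3 new) → pick G7 (covers 1 new). Total picks: 3.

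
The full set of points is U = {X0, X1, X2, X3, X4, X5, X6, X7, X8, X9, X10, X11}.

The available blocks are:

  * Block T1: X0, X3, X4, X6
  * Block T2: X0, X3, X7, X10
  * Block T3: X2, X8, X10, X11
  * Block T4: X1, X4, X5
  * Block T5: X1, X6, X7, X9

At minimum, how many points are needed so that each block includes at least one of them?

3

Take H = {X5, X6, X10}. Each listed block contains at least one of these, so H is a hitting set of size 3.
No choice of 2 points meets every block, so 3 is the minimum.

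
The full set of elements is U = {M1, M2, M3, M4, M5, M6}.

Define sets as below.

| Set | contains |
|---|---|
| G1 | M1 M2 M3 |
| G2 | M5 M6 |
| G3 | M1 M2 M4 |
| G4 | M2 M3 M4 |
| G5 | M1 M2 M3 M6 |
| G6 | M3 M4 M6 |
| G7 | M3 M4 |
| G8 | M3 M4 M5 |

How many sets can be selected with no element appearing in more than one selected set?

G2, G7 are pairwise disjoint (G2={M5,M6}; G7={M3,M4}).
Every remaining set overlaps one of these, and no 3 of the listed sets are pairwise disjoint, so 2 is the maximum.

2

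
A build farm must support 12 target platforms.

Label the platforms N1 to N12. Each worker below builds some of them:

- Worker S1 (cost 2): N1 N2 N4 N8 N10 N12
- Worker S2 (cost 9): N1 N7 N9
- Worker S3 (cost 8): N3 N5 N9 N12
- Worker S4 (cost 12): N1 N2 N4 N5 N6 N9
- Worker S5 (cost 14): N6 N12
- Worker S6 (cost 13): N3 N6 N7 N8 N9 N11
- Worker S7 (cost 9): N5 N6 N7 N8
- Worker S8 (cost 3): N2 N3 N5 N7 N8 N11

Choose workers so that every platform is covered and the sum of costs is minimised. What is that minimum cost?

S1, S4, S8 together cover every platform (S1 ∪ S4 ∪ S8 = {N1, N2, N3, N4, N5, N6, N7, N8, N9, N10, N11, N12}); total cost 2 + 12 + 3 = 17.
No covering selection has total cost below 17.

17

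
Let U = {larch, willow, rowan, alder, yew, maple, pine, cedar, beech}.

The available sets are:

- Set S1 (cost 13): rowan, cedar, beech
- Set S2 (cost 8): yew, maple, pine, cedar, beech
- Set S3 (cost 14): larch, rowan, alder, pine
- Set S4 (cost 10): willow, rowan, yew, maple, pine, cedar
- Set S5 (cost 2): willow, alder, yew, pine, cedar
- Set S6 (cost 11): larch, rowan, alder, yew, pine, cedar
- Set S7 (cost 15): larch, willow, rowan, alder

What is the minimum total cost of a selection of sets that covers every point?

21

S2, S5, S6 together cover every point (S2 ∪ S5 ∪ S6 = {larch, willow, rowan, alder, yew, maple, pine, cedar, beech}); total cost 8 + 2 + 11 = 21.
No covering selection has total cost below 21.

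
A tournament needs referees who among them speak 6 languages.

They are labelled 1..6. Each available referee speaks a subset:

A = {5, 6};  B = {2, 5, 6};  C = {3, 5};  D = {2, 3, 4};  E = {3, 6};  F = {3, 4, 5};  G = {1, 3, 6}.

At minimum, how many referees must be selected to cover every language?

A and D and G together: A ∪ D ∪ G = {1, 2, 3, 4, 5, 6} — every language is covered.
Only G contains 1, so G is forced; the remaining 3 languages need at least 2 more referees (each remaining referee adds at most 2) — so at least 3 referees are needed, and 3 is optimal.

3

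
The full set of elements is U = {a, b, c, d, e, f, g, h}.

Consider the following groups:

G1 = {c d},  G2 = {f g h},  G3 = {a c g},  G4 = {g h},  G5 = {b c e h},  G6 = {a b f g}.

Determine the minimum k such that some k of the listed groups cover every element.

3

Take {G1, G5, G6}. Their union is {a, b, c, d, e, f, g, h}, which is all 8 elements.
Only G1 contains d, so G1 is forced; the remaining 6 elements need at least 2 more groups (each remaining group adds at most 4) — so at least 3 groups are needed, and 3 is optimal.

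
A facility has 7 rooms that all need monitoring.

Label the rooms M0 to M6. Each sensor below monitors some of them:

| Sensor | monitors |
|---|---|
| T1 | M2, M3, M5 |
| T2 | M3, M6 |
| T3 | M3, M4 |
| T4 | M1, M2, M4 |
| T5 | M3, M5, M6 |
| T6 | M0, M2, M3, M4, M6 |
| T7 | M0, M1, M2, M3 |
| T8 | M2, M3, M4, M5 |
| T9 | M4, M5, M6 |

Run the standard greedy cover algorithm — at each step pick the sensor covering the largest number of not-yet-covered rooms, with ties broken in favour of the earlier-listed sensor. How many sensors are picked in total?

Greedy: pick T6 (covers 5 new) → pick T1 (covers 1 new) → pick T4 (covers 1 new). Total picks: 3.
(The true minimum cover uses only 2 sensors, so greedy is not optimal here.)

3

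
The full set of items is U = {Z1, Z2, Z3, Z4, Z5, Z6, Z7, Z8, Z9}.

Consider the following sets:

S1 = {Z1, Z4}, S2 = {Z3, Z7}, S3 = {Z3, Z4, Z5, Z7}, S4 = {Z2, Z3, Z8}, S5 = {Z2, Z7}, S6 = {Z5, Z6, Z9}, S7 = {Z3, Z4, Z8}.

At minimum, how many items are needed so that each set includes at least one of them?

4

H = {Z1, Z2, Z3, Z9} meets every set (each contains at least one member of H), and |H| = 4.
No choice of 3 items meets every set, so 4 is the minimum.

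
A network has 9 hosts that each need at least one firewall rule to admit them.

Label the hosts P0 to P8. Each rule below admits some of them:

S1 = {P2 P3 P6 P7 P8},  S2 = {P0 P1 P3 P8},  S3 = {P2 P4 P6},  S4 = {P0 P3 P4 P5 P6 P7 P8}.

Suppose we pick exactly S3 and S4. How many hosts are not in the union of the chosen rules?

1

Union of S3, S4 = {P0, P2, P3, P4, P5, P6, P7, P8}.
Not covered: P1 — 1 host.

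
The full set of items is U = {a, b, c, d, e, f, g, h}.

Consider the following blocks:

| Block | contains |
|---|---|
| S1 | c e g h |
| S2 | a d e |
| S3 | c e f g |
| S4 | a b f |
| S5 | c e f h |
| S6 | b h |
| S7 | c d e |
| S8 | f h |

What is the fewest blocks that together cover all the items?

3

S2 and S3 and S6 together: S2 ∪ S3 ∪ S6 = {a, b, c, d, e, f, g, h} — every item is covered.
No 2 of the 8 blocks cover everything (all 28 combinations miss at least one item), so 3 is optimal.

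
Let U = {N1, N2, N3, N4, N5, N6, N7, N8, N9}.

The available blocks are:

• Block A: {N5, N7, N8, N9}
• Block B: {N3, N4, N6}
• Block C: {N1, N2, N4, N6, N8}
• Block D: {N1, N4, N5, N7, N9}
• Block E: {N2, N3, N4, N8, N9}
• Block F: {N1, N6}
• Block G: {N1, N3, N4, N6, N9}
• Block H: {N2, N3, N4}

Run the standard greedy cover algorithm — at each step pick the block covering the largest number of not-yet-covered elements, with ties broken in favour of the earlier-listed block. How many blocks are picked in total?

Greedy: pick C (covers 5 new) → pick A (covers 3 new) → pick B (covers 1 new). Total picks: 3.

3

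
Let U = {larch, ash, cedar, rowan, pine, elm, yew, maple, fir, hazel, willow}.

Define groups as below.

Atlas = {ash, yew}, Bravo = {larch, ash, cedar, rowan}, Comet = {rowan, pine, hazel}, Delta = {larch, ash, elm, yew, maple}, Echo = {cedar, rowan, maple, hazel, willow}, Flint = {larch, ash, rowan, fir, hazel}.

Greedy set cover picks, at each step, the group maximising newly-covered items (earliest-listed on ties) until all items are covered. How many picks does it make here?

Greedy: pick Delta (covers 5 new) → pick Echo (covers 4 new) → pick Comet (covers 1 new) → pick Flint (covers 1 new). Total picks: 4.

4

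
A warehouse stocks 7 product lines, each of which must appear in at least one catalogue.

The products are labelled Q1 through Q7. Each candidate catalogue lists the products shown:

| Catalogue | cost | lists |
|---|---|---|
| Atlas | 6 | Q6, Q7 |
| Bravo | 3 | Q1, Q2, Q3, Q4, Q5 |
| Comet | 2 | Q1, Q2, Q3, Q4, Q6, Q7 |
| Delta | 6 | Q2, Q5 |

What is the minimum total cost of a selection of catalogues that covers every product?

5

Bravo, Comet together cover every product (Bravo ∪ Comet = {Q1, Q2, Q3, Q4, Q5, Q6, Q7}); total cost 3 + 2 = 5.
No covering selection has total cost below 5.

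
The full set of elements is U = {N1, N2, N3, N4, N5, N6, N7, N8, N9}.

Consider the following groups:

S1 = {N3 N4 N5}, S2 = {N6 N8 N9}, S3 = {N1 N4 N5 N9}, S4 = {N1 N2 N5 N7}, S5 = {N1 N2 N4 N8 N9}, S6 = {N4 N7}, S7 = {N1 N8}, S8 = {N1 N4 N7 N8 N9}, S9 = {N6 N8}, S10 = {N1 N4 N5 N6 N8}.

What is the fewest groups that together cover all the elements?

3

S1 and S2 and S4 together: S1 ∪ S2 ∪ S4 = {N1, N2, N3, N4, N5, N6, N7, N8, N9} — every element is covered.
Only S1 contains N3, so S1 is forced; the remaining 6 elements need at least 2 more groups (each remaining group adds at most 4) — so at least 3 groups are needed, and 3 is optimal.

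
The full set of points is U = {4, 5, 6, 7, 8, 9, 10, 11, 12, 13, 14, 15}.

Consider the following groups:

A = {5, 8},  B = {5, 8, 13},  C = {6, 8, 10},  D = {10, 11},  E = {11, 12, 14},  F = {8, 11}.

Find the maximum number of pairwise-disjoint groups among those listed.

2

A, E are pairwise disjoint (A={5,8}; E={11,12,14}).
Every remaining group overlaps one of these, and no 3 of the listed groups are pairwise disjoint, so 2 is the maximum.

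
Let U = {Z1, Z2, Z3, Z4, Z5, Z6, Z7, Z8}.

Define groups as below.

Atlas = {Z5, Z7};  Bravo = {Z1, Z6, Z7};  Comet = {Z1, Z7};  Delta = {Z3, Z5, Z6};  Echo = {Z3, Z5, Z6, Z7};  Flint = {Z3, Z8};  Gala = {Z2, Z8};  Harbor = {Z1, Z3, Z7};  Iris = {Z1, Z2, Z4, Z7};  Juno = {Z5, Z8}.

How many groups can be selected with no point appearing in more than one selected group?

Comet, Delta, Gala are pairwise disjoint (Comet={Z1,Z7}; Delta={Z3,Z5,Z6}; Gala={Z2,Z8}).
Every remaining group overlaps one of these, and no 4 of the listed groups are pairwise disjoint, so 3 is the maximum.

3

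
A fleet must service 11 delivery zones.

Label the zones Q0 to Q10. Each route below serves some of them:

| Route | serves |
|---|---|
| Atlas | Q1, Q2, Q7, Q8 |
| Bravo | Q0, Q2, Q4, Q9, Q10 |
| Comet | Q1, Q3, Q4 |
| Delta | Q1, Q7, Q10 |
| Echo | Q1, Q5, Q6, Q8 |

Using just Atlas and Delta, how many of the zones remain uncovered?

6

Union of Atlas, Delta = {Q1, Q2, Q7, Q8, Q10}.
Not covered: Q0, Q3, Q4, Q5, Q6, Q9 — 6 zones.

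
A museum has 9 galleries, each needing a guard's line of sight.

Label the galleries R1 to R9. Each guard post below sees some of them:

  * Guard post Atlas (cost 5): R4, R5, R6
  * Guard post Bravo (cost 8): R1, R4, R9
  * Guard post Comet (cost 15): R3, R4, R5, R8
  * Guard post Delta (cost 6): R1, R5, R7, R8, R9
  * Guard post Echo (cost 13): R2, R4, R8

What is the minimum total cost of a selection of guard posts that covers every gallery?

Atlas, Comet, Delta, Echo together cover every gallery (Atlas ∪ Comet ∪ Delta ∪ Echo = {R1, R2, R3, R4, R5, R6, R7, R8, R9}); total cost 5 + 15 + 6 + 13 = 39.
No covering selection has total cost below 39.

39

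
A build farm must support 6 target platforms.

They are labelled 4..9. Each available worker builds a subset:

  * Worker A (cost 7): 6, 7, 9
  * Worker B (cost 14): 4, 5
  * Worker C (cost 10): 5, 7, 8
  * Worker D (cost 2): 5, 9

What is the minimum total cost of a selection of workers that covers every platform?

A, B, C together cover every platform (A ∪ B ∪ C = {4, 5, 6, 7, 8, 9}); total cost 7 + 14 + 10 = 31.
The greedy pick D, A, C, B costs 33; no covering selection beats 31.

31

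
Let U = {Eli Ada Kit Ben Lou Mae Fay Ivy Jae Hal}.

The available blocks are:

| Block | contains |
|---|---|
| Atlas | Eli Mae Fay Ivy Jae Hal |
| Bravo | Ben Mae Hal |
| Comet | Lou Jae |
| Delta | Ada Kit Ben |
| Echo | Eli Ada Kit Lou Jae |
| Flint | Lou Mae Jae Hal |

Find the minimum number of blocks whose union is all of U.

Atlas, Bravo, and Echo cover everything between them: the union {Eli, Ada, Kit, Ben, Lou, Mae, Fay, Ivy, Jae, Hal} is all of U.
Only Atlas contains Fay, so Atlas is forced; the remaining 4 elements need at least 2 more blocks (each remaining block adds at most 3) — so at least 3 blocks are needed, and 3 is optimal.

3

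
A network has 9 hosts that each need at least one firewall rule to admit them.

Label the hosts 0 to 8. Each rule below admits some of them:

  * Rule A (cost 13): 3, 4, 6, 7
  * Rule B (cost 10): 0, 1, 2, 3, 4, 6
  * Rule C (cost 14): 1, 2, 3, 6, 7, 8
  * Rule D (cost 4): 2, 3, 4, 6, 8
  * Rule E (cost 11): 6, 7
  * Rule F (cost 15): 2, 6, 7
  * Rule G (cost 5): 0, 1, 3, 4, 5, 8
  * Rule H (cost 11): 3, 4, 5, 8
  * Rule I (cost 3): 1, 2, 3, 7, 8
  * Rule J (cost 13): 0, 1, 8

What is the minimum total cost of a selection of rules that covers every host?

12

D, G, I together cover every host (D ∪ G ∪ I = {0, 1, 2, 3, 4, 5, 6, 7, 8}); total cost 4 + 5 + 3 = 12.
No covering selection has total cost below 12.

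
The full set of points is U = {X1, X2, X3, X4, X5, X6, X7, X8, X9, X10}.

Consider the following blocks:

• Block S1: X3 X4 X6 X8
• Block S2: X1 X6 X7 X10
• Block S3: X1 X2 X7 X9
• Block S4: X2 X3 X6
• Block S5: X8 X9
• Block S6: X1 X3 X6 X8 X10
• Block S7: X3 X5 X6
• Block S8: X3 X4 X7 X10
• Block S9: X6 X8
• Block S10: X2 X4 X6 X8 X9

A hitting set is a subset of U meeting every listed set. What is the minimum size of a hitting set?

The 3 points {X3, X7, X8} hit every block.
No choice of 2 points meets every block, so 3 is the minimum.

3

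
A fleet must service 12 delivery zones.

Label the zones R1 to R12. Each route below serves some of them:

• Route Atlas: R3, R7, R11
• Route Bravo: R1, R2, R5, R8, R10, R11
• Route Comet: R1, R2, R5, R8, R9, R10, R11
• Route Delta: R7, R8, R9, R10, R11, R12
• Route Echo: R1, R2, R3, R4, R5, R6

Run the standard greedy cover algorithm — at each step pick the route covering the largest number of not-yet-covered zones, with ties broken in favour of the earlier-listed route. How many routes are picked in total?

Greedy: pick Comet (covers 7 new) → pick Echo (covers 3 new) → pick Delta (covers 2 new). Total picks: 3.
(The true minimum cover uses only 2 routes, so greedy is not optimal here.)

3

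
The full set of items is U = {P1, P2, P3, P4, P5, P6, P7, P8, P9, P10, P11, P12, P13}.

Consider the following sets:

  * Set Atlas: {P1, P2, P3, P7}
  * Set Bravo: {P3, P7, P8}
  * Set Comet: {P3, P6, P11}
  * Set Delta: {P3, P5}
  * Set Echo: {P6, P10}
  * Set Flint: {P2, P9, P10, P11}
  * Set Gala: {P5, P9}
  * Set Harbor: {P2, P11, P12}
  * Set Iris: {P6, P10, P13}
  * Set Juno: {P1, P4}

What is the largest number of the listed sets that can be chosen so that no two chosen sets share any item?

5

Bravo, Echo, Gala, Harbor, Juno are pairwise disjoint (Bravo={P3,P7,P8}; Echo={P6,P10}; Gala={P5,P9}; Harbor={P2,P11,P12}; Juno={P1,P4}).
Every remaining set overlaps one of these, and no 6 of the listed sets are pairwise disjoint, so 5 is the maximum.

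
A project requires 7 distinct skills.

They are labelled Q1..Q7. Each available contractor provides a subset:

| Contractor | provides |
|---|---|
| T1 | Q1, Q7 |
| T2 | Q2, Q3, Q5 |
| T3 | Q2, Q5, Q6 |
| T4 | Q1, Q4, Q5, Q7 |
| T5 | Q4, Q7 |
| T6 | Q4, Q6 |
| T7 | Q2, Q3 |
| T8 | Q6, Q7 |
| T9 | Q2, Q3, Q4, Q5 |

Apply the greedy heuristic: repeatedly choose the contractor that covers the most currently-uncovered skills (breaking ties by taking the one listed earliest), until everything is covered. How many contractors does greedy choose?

Greedy: pick T4 (covers 4 new) → pick T2 (covers 2 new) → pick T3 (covers 1 new). Total picks: 3.

3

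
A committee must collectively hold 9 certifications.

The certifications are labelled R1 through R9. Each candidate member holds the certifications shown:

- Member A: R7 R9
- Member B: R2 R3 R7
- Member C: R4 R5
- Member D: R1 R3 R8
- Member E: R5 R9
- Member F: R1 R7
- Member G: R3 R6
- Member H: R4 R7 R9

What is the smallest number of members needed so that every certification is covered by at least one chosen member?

B and D and E and G and H together: B ∪ D ∪ E ∪ G ∪ H = {R1, R2, R3, R4, R5, R6, R7, R8, R9} — every certification is covered.
No 4 of the 8 members cover everything (all 70 combinations miss at least one certification), so 5 is optimal.

5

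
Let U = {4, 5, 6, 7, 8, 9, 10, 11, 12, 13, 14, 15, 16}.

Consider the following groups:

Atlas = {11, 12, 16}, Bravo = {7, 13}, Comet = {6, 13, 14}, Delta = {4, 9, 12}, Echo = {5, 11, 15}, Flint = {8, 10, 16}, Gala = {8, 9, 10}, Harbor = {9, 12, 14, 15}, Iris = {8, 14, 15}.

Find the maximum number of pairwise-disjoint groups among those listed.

4

Bravo, Delta, Echo, Flint are pairwise disjoint (Bravo={7,13}; Delta={4,9,12}; Echo={5,11,15}; Flint={8,10,16}).
Every remaining group overlaps one of these, and no 5 of the listed groups are pairwise disjoint, so 4 is the maximum.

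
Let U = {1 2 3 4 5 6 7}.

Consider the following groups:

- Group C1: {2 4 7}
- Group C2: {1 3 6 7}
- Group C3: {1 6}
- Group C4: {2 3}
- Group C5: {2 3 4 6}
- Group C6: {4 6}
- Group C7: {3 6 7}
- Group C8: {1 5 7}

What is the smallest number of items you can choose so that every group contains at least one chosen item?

Take H = {2, 6, 7}. Each listed group contains at least one of these, so H is a hitting set of size 3.
The groups C4, C6, C8 are pairwise disjoint, so any hitting set needs a separate item for each — at least 3. Hence 3 is optimal.

3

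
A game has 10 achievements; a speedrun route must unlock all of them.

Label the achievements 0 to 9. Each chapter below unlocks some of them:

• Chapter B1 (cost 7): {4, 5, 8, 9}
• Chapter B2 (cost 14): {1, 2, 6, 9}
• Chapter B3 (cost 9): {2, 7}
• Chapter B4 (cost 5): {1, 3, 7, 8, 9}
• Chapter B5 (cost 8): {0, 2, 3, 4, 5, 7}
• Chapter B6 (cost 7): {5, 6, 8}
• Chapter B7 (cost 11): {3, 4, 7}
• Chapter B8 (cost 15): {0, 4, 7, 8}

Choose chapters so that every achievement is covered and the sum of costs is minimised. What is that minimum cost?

B4, B5, B6 together cover every achievement (B4 ∪ B5 ∪ B6 = {0, 1, 2, 3, 4, 5, 6, 7, 8, 9}); total cost 5 + 8 + 7 = 20.
No covering selection has total cost below 20.

20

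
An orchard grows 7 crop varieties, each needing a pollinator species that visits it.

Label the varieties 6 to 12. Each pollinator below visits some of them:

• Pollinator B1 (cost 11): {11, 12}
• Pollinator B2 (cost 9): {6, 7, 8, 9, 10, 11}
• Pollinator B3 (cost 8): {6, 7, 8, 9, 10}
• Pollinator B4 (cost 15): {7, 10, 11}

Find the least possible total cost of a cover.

B1, B3 together cover every variety (B1 ∪ B3 = {6, 7, 8, 9, 10, 11, 12}); total cost 11 + 8 = 19.
The greedy pick B2, B1 costs 20; no covering selection beats 19.

19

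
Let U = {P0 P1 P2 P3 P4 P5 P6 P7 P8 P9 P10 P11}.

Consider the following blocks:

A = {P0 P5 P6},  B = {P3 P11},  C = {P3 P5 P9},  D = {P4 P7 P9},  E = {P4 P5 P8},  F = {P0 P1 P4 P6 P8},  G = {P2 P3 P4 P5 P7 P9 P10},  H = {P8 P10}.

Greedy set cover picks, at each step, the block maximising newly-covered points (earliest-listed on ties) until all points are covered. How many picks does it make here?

Greedy: pick G (covers 7 new) → pick F (covers 4 new) → pick B (covers 1 new). Total picks: 3.

3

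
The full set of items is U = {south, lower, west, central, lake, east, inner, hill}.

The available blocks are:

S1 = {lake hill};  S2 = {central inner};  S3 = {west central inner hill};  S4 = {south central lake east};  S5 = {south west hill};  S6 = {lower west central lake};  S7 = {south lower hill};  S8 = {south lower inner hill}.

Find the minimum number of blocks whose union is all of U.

Take {S3, S4, S6}. Their union is {south, lower, west, central, lake, east, inner, hill}, which is all 8 items.
Only S4 contains east, so S4 is forced; the remaining 4 items need at least 2 more blocks (each remaining block adds at most 3) — so at least 3 blocks are needed, and 3 is optimal.

3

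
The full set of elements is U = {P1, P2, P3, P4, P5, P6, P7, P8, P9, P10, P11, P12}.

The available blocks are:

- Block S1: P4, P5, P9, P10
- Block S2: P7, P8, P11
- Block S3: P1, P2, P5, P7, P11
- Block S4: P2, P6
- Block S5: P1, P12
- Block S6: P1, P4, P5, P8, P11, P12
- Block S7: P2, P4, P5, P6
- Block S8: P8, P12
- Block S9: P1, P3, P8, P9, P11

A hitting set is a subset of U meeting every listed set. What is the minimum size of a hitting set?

4

H = {P2, P8, P10, P12} meets every block (each contains at least one member of H), and |H| = 4.
The blocks S1, S2, S4, S5 are pairwise disjoint, so any hitting set needs a separate element for each — at least 4. Hence 4 is optimal.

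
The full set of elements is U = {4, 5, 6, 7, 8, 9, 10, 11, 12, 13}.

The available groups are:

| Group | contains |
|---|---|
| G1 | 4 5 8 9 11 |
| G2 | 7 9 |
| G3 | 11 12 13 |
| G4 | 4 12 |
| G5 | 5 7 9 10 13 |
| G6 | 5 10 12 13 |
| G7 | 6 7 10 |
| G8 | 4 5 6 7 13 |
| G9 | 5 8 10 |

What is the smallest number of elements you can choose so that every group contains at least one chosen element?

3

The 3 elements {5, 7, 12} hit every group.
The groups G2, G3, G9 are pairwise disjoint, so any hitting set needs a separate element for each — at least 3. Hence 3 is optimal.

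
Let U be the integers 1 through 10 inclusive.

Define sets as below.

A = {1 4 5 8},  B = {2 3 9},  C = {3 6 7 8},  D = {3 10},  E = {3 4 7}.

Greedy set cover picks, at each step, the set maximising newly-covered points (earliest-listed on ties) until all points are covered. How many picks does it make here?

4

Greedy: pick A (covers 4 new) → pick B (covers 3 new) → pick C (covers 2 new) → pick D (covers 1 new). Total picks: 4.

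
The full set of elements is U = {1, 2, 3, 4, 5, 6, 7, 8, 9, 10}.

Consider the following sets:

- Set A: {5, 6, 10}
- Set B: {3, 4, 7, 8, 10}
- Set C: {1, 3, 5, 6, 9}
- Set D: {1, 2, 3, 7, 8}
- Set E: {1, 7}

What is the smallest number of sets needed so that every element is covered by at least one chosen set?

3

B, C, and D cover everything between them: the union {1, 2, 3, 4, 5, 6, 7, 8, 9, 10} is all of U.
Only D contains 2, so D is forced; the remaining 5 elements need at least 2 more sets (each remaining set adds at most 3) — so at least 3 sets are needed, and 3 is optimal.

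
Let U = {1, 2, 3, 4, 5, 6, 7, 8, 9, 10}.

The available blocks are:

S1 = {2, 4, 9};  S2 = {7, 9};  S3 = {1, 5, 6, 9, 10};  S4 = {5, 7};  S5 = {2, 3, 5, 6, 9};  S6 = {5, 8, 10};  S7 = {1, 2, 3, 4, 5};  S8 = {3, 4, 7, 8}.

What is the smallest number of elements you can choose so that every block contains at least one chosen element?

H = {3, 5, 9} meets every block (each contains at least one member of H), and |H| = 3.
No choice of 2 elements meets every block, so 3 is the minimum.

3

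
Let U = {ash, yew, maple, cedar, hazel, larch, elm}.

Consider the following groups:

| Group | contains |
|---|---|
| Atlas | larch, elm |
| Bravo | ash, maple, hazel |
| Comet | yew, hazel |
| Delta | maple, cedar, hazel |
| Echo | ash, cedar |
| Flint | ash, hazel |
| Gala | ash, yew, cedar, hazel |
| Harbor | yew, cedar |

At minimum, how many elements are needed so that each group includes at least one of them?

3

Take H = {cedar, hazel, larch}. Each listed group contains at least one of these, so H is a hitting set of size 3.
The groups Atlas, Flint, Harbor are pairwise disjoint, so any hitting set needs a separate element for each — at least 3. Hence 3 is optimal.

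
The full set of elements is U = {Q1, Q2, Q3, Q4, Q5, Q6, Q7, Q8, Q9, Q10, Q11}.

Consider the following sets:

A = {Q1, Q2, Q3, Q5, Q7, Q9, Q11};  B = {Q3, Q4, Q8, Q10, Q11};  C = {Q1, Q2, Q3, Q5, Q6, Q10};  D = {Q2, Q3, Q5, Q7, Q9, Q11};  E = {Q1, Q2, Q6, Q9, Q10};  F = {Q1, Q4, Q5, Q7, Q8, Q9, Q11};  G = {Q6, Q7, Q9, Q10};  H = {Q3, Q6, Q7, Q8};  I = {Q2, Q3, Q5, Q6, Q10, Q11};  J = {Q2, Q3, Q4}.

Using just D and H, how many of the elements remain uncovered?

3

Union of D, H = {Q2, Q3, Q5, Q6, Q7, Q8, Q9, Q11}.
Not covered: Q1, Q4, Q10 — 3 elements.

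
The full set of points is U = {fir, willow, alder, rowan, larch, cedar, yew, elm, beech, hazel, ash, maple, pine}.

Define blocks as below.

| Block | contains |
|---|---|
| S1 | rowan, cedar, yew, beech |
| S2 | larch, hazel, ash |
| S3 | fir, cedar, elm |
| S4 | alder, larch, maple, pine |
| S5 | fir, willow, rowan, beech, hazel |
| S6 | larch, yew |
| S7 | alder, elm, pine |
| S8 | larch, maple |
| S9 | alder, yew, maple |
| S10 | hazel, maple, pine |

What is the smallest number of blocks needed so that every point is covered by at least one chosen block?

5

S1, S2, S3, S4, and S5 cover everything between them: the union {fir, willow, alder, rowan, larch, cedar, yew, elm, beech, hazel, ash, maple, pine} is all of U.
No 4 of the 10 blocks cover everything (all 210 combinations miss at least one point), so 5 is optimal.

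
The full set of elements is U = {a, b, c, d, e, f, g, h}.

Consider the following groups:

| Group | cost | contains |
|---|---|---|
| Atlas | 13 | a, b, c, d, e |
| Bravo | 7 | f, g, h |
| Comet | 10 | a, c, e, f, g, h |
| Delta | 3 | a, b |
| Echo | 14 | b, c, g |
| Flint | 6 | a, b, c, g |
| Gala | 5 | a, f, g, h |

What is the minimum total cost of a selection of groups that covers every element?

18

Atlas, Gala together cover every element (Atlas ∪ Gala = {a, b, c, d, e, f, g, h}); total cost 13 + 5 = 18.
The greedy pick Gala, Delta, Atlas costs 21; no covering selection beats 18.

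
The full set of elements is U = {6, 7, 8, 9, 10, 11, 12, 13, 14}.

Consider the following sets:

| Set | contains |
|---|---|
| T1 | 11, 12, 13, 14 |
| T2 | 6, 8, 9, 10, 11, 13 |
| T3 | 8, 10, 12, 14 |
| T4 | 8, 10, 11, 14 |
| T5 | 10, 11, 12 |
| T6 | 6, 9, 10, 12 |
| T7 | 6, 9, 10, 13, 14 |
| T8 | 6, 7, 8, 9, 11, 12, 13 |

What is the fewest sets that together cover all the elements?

2

T7 and T8 cover everything between them: the union {6, 7, 8, 9, 10, 11, 12, 13, 14} is all of U.
No single set has all 9 elements (the largest, T8, has 7), so 2 is optimal.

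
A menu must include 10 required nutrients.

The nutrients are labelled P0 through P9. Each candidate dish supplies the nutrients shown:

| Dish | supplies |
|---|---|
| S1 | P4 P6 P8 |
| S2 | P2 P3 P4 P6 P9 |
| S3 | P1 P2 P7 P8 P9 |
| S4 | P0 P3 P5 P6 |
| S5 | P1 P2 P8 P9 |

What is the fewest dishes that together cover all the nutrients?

3

S2 and S3 and S4 together: S2 ∪ S3 ∪ S4 = {P0, P1, P2, P3, P4, P5, P6, P7, P8, P9} — every nutrient is covered.
Only S4 contains P0, so S4 is forced; the remaining 6 nutrients need at least 2 more dishes (each remaining dish adds at most 5) — so at least 3 dishes are needed, and 3 is optimal.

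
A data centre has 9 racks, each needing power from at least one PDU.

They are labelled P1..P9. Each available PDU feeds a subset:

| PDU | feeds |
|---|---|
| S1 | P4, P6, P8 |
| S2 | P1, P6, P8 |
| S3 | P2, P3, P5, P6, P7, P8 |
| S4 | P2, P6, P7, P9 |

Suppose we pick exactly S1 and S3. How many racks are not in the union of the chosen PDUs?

2

Union of S1, S3 = {P2, P3, P4, P5, P6, P7, P8}.
Not covered: P1, P9 — 2 racks.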